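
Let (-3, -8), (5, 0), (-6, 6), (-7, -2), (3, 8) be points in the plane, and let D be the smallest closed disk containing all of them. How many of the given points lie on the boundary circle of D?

The minimum enclosing circle of a finite set is fixed by two of the points (as a diameter) or three (as a circumcircle).
The farthest pair is (-3, -8)–(3, 8) with squared distance 292. The circle on this segment as diameter has centre (0, 0) and r² = 292/4 = 73.
Check (5, 0): distance² to centre = 25 ≤ 73, so it lies inside.
All remaining points lie in this disk, and no smaller disk contains both endpoints, so this is the minimum enclosing circle.
The points at distance exactly r from the centre are (-3, -8), (3, 8) — 2 points.

2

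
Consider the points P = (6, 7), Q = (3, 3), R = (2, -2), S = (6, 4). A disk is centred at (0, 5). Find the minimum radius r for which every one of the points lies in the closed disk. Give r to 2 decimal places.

7.28

The required radius is the distance from (0, 5) to the farthest point.
Squared distances: 40, 13, 53, 37.
Maximum is 53, attained at R.
r = √53 ≈ 7.28.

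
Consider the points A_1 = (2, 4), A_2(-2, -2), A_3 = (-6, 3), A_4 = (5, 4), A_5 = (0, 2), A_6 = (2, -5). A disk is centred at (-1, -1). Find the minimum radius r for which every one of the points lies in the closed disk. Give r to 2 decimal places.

7.81

The required radius is the distance from (-1, -1) to the farthest point.
Squared distances: 34, 2, 41, 61, 10, 25.
Maximum is 61, attained at A_4.
r = √61 ≈ 7.81.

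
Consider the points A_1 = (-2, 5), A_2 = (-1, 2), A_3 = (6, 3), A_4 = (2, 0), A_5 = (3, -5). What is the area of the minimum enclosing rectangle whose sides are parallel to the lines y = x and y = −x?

In coordinates u = x + y, v = x − y the rectangle is axis-aligned; the map (x,y)→(u,v) scales areas by 2.
u-values: 3, 1, 9, 2, -2; range = 9 − (-2) = 11.
v-values: -7, -3, 3, 2, 8; range = 8 − (-7) = 15.
Area = (11 × 15) / 2 = 82.5.

82.5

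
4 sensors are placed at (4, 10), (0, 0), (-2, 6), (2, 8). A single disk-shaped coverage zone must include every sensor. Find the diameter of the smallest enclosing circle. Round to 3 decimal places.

10.770

The minimum enclosing circle of a finite set is fixed by two of the points (as a diameter) or three (as a circumcircle).
The farthest pair is (4, 10)–(0, 0) with squared distance 116. The circle on this segment as diameter has centre (2, 5) and r² = 116/4 = 29.
Check (-2, 6): distance² to centre = 17 ≤ 29, so it lies inside.
All remaining points lie in this disk, and no smaller disk contains both endpoints, so this is the minimum enclosing circle.
Diameter = 2r = 2√29 ≈ 10.770.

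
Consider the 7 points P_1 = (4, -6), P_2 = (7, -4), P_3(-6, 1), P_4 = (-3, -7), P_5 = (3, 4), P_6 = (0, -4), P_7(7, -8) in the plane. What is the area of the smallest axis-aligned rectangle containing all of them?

156

x ranges over [-6, 7], width 13.
y ranges over [-8, 4], height 12.
Area = 13 × 12 = 156.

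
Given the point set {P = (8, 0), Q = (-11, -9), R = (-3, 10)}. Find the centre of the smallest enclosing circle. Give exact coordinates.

Side lengths²: PQ² = 442, PR² = 221, QR² = 425.
Since PQ² = 442 < 425 + 221 = 646, the triangle is acute, so the smallest enclosing circle is the circumcircle.
Circumcentre = (-105/34, -39/34), r² = 4225/34.
Centre = (-105/34, -39/34).

(-105/34, -39/34)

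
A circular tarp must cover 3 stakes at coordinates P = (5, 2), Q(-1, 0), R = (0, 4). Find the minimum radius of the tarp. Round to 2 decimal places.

3.19

Side lengths²: PQ² = 40, PR² = 29, QR² = 17.
Since PQ² = 40 < 29 + 17 = 46, the triangle is acute, so the smallest enclosing circle is the circumcircle.
Circumcentre = (41/22, 31/22), r² = 2465/242.
r = √(2465/242) ≈ 3.19.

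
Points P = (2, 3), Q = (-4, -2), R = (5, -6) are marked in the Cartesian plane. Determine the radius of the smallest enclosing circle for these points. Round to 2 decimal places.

Side lengths²: PQ² = 61, PR² = 90, QR² = 97.
Since QR² = 97 < 90 + 61 = 151, the triangle is acute, so the smallest enclosing circle is the circumcircle.
Circumcentre = (59/46, -103/46), r² = 29585/1058.
r = √(29585/1058) ≈ 5.29.

5.29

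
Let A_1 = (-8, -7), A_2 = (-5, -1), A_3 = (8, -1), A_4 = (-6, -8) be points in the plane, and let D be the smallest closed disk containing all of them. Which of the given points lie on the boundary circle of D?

A_1, A_3

A smallest enclosing disk is always determined by at most three of the input points on its boundary.
The farthest pair is A_1–A_3 with squared distance 292. The circle on this segment as diameter has centre (0, -4) and r² = 292/4 = 73.
Check A_2: distance² to centre = 34 ≤ 73, so it lies inside.
All remaining points lie in this disk, and no smaller disk contains both endpoints, so this is the minimum enclosing circle.
The points at distance exactly r from the centre are A_1, A_3 — 2 points.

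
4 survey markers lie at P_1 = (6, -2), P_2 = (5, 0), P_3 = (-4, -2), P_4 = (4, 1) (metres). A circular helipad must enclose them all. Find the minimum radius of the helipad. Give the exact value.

5

A smallest enclosing disk is always determined by at most three of the input points on its boundary.
The farthest pair is P_1–P_3 with squared distance 100. The circle on this segment as diameter has centre (1, -2) and r² = 100/4 = 25.
Check P_2: distance² to centre = 20 ≤ 25, so it lies inside.
All remaining points lie in this disk, and no smaller disk contains both endpoints, so this is the minimum enclosing circle.
r = √25 = 5.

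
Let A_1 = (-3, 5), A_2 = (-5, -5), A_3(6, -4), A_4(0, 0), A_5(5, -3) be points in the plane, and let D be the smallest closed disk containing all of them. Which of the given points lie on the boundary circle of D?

A smallest enclosing disk is always determined by at most three of the input points on its boundary.
The minimum enclosing circle is determined by three boundary points: A_1, A_2, A_3.
Their circumcentre is (1/6, -5/6) with r² = 793/18.
The farthest remaining point A_5 is at distance² 505/18 ≤ 793/18.
The points at distance exactly r from the centre are A_1, A_2, A_3 — 3 points.

A_1, A_2, A_3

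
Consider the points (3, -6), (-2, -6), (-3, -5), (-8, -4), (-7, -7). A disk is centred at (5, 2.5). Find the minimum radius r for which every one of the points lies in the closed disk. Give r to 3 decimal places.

The required radius is the distance from (5, 2.5) to the farthest point.
Squared distances: 76.25, 121.25, 120.25, 211.25, 234.25.
Maximum is 234.25, attained at (-7, -7).
r = √(234.25) ≈ 15.305.

15.305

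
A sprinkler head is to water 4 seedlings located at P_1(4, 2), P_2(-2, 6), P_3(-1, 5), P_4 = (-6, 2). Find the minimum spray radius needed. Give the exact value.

By Welzl's lemma the MEC is supported by two points (diametrically opposite) or three points (on a circumcircle).
The farthest pair is P_1–P_4 with squared distance 100. The circle on this segment as diameter has centre (-1, 2) and r² = 100/4 = 25.
Check P_2: distance² to centre = 17 ≤ 25, so it lies inside.
All remaining points lie in this disk, and no smaller disk contains both endpoints, so this is the minimum enclosing circle.
r = √25 = 5.

5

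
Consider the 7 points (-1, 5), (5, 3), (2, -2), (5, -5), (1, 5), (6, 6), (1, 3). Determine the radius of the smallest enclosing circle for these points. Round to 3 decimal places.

5.992

A smallest enclosing disk is always determined by at most three of the input points on its boundary.
The minimum enclosing circle is determined by three boundary points: (-1, 5), (5, -5), (6, 6).
Their circumcentre is (121/38, 27/38) with r² = 25925/722.
The farthest remaining point (1, 5) is at distance² 16729/722 ≤ 25925/722.
r = √(25925/722) ≈ 5.992.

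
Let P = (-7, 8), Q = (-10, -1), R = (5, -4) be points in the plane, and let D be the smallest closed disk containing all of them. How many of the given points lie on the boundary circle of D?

Side lengths²: PQ² = 90, PR² = 288, QR² = 234.
Since PR² = 288 < 234 + 90 = 324, the triangle is acute, so the smallest enclosing circle is the circumcircle.
Circumcentre = (-1.75, 1.25), r² = 73.125.
The points at distance exactly r from the centre are P, Q, R — 3 points.

3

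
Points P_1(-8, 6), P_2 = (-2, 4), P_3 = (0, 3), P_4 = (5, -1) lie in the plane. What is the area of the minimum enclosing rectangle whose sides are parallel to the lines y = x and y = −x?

In coordinates u = x + y, v = x − y the rectangle is axis-aligned; the map (x,y)→(u,v) scales areas by 2.
u-values: -2, 2, 3, 4; range = 4 − (-2) = 6.
v-values: -14, -6, -3, 6; range = 6 − (-14) = 20.
Area = (6 × 20) / 2 = 60.

60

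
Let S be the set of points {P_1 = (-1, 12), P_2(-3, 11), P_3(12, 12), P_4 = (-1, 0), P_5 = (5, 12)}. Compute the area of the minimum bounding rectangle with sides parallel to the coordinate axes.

180

x ranges over [-3, 12], width 15.
y ranges over [0, 12], height 12.
Area = 15 × 12 = 180.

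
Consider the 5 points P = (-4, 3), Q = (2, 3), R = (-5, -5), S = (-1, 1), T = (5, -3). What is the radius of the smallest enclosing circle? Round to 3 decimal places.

5.701

By Welzl's lemma the MEC is supported by two points (diametrically opposite) or three points (on a circumcircle).
The minimum enclosing circle is determined by three boundary points: P, R, T.
Their circumcentre is (-0.5, -1.5) with r² = 32.5.
The farthest remaining point Q is at distance² 26.5 ≤ 32.5.
r = √(32.5) ≈ 5.701.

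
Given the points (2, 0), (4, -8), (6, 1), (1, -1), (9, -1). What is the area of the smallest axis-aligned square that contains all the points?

81

The bounding box has width 8 and height 9.
An axis-aligned square enclosing the set must have side ≥ max(width, height).
So the minimum side is max(8, 9) = 9.
Area = 9² = 81.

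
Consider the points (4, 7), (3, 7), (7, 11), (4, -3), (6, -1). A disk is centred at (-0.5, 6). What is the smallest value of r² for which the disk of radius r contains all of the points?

The required radius is the distance from (-0.5, 6) to the farthest point.
Squared distances: 21.25, 13.25, 81.25, 101.25, 91.25.
Maximum is 101.25, attained at (4, -3).

101.25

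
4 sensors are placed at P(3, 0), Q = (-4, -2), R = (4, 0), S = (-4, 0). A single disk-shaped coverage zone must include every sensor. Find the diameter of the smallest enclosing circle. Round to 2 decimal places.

A smallest enclosing disk is always determined by at most three of the input points on its boundary.
The farthest pair is Q–R with squared distance 68. The circle on this segment as diameter has centre (0, -1) and r² = 68/4 = 17.
Check P: distance² to centre = 10 ≤ 17, so it lies inside.
All remaining points lie in this disk, and no smaller disk contains both endpoints, so this is the minimum enclosing circle.
Diameter = 2r = 2√17 ≈ 8.25.

8.25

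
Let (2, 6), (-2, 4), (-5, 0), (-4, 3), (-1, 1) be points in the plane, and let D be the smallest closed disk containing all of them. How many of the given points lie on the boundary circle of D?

The farthest pair is (2, 6)–(-5, 0) with squared distance 85. The circle on this segment as diameter has centre (-1.5, 3) and r² = 85/4 = 21.25.
Check (-2, 4): distance² to centre = 1.25 ≤ 21.25, so it lies inside.
All remaining points lie in this disk, and no smaller disk contains both endpoints, so this is the minimum enclosing circle.
The points at distance exactly r from the centre are (2, 6), (-5, 0) — 2 points.

2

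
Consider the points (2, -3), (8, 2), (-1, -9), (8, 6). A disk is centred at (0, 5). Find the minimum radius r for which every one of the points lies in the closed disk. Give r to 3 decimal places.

The required radius is the distance from (0, 5) to the farthest point.
Squared distances: 68, 73, 197, 65.
Maximum is 197, attained at (-1, -9).
r = √197 ≈ 14.036.

14.036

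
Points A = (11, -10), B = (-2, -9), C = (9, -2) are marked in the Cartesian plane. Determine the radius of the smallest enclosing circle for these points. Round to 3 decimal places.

6.872

Side lengths²: AB² = 170, AC² = 68, BC² = 170.
Since BC² = 170 < 170 + 68 = 238, the triangle is acute, so the smallest enclosing circle is the circumcircle.
Circumcentre = (14/3, -22/3), r² = 425/9.
r = √(425/9) ≈ 6.872.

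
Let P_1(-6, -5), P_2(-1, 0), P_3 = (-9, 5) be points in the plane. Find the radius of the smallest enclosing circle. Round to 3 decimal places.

Side lengths²: P_1P_2² = 50, P_1P_3² = 109, P_2P_3² = 89.
Since P_1P_3² = 109 < 89 + 50 = 139, the triangle is acute, so the smallest enclosing circle is the circumcircle.
Circumcentre = (-165/26, 9/26), r² = 9701/338.
r = √(9701/338) ≈ 5.357.

5.357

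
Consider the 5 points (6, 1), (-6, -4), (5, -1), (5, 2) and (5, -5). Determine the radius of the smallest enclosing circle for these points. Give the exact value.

6.5

The farthest pair is (6, 1)–(-6, -4) with squared distance 169. The circle on this segment as diameter has centre (0, -1.5) and r² = 169/4 = 42.25.
Check (5, -1): distance² to centre = 25.25 ≤ 42.25, so it lies inside.
All remaining points lie in this disk, and no smaller disk contains both endpoints, so this is the minimum enclosing circle.
r = √(42.25) = 6.5.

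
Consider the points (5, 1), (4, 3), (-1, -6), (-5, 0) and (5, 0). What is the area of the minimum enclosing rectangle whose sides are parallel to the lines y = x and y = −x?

70

In coordinates u = x + y, v = x − y the rectangle is axis-aligned; the map (x,y)→(u,v) scales areas by 2.
u-values: 6, 7, -7, -5, 5; range = 7 − (-7) = 14.
v-values: 4, 1, 5, -5, 5; range = 5 − (-5) = 10.
Area = (14 × 10) / 2 = 70.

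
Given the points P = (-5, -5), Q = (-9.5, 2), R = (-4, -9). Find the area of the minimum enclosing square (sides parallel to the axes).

121

The bounding box has width 5.5 and height 11.
An axis-aligned square enclosing the set must have side ≥ max(width, height).
So the minimum side is max(5.5, 11) = 11.
Area = 11² = 121.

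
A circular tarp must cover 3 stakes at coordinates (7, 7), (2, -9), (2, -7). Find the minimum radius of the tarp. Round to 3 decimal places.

Call the three points A, B, C in the order given.
Side lengths²: AB² = 281, AC² = 221, BC² = 4.
Since AB² = 281 ≥ 221 + 4 = 225, the angle opposite AB is not acute, so the smallest enclosing circle has AB as diameter.
Centre = midpoint of AB = (4.5, -1), r² = 281/4 = 70.25.
r = √(70.25) ≈ 8.382.

8.382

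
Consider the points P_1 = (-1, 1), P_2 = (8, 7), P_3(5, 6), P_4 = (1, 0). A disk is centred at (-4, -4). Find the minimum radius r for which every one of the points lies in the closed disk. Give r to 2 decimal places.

16.28

The required radius is the distance from (-4, -4) to the farthest point.
Squared distances: 34, 265, 181, 41.
Maximum is 265, attained at P_2.
r = √265 ≈ 16.28.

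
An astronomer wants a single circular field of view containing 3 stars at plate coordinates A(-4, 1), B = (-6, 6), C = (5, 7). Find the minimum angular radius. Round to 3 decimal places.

Side lengths²: AB² = 29, AC² = 117, BC² = 122.
Since BC² = 122 < 117 + 29 = 146, the triangle is acute, so the smallest enclosing circle is the circumcircle.
Circumcentre = (-15/38, 203/38), r² = 22997/722.
r = √(22997/722) ≈ 5.644.

5.644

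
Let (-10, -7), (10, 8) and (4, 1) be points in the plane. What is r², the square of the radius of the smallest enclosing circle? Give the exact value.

Call the three points A, B, C in the order given.
Side lengths²: AB² = 625, AC² = 260, BC² = 85.
Since AB² = 625 ≥ 260 + 85 = 345, the angle opposite AB is not acute, so the smallest enclosing circle has AB as diameter.
Centre = midpoint of AB = (0, 0.5), r² = 625/4 = 156.25.

156.25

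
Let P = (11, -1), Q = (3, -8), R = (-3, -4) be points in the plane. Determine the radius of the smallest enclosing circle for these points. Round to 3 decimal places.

7.159

Side lengths²: PQ² = 113, PR² = 205, QR² = 52.
Since PR² = 205 ≥ 113 + 52 = 165, the angle opposite PR is not acute, so the smallest enclosing circle has PR as diameter.
Centre = midpoint of PR = (4, -2.5), r² = 205/4 = 51.25.
r = √(51.25) ≈ 7.159.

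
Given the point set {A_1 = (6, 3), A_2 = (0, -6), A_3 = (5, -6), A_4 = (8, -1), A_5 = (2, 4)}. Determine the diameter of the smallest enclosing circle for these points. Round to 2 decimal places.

The minimum enclosing circle is determined by three boundary points: A_1, A_2, A_5.
Their circumcentre is (39/14, -19/14) with r² = 2873/98.
The farthest remaining point A_4 is at distance² 2677/98 ≤ 2873/98.
Diameter = 2r = 2√(2873/98) ≈ 10.83.

10.83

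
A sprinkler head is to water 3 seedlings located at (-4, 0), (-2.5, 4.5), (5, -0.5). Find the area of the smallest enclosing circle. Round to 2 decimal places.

68.56

Call the three points A, B, C in the order given.
Side lengths²: AB² = 22.5, AC² = 81.25, BC² = 81.25.
Since BC² = 81.25 < 81.25 + 22.5 = 103.75, the triangle is acute, so the smallest enclosing circle is the circumcircle.
Circumcentre = (25/44, 43/44), r² = 21125/968.
Area = π·r² = π·21125/968 ≈ 68.56.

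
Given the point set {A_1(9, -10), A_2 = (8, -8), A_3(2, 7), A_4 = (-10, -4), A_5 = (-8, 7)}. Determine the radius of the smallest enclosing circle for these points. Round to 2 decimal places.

12.02

A smallest enclosing disk is always determined by at most three of the input points on its boundary.
The farthest pair is A_1–A_5 with squared distance 578. The circle on this segment as diameter has centre (0.5, -1.5) and r² = 578/4 = 144.5.
Check A_2: distance² to centre = 98.5 ≤ 144.5, so it lies inside.
All remaining points lie in this disk, and no smaller disk contains both endpoints, so this is the minimum enclosing circle.
r = √(144.5) ≈ 12.02.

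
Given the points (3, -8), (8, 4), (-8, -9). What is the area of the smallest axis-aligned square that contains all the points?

The bounding box has width 16 and height 13.
An axis-aligned square enclosing the set must have side ≥ max(width, height).
So the minimum side is max(16, 13) = 16.
Area = 16² = 256.

256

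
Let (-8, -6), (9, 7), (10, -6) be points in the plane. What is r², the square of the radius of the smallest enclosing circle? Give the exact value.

19465/169

Call the three points A, B, C in the order given.
Side lengths²: AB² = 458, AC² = 324, BC² = 170.
Since AB² = 458 < 324 + 170 = 494, the triangle is acute, so the smallest enclosing circle is the circumcircle.
Circumcentre = (1, -2/13), r² = 19465/169.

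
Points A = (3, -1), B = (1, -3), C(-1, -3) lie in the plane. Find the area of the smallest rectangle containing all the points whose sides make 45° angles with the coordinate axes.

In coordinates u = x + y, v = x − y the rectangle is axis-aligned; the map (x,y)→(u,v) scales areas by 2.
u-values: 2, -2, -4; range = 2 − (-4) = 6.
v-values: 4, 4, 2; range = 4 − 2 = 2.
Area = (6 × 2) / 2 = 6.

6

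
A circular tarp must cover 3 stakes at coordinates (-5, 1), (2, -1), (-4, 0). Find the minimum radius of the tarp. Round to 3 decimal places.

Call the three points A, B, C in the order given.
Side lengths²: AB² = 53, AC² = 2, BC² = 37.
Since AB² = 53 ≥ 37 + 2 = 39, the angle opposite AB is not acute, so the smallest enclosing circle has AB as diameter.
Centre = midpoint of AB = (-1.5, 0), r² = 53/4 = 13.25.
r = √(13.25) ≈ 3.640.

3.640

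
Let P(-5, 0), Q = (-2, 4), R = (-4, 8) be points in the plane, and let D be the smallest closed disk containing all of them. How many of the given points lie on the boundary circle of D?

2

Side lengths²: PQ² = 25, PR² = 65, QR² = 20.
Since PR² = 65 ≥ 25 + 20 = 45, the angle opposite PR is not acute, so the smallest enclosing circle has PR as diameter.
Centre = midpoint of PR = (-4.5, 4), r² = 65/4 = 16.25.
The points at distance exactly r from the centre are P, R — 2 points.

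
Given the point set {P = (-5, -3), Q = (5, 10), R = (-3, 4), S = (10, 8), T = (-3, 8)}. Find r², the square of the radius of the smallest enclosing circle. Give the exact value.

The farthest pair is P–S with squared distance 346. The circle on this segment as diameter has centre (2.5, 2.5) and r² = 346/4 = 86.5.
Check Q: distance² to centre = 62.5 ≤ 86.5, so it lies inside.
All remaining points lie in this disk, and no smaller disk contains both endpoints, so this is the minimum enclosing circle.

86.5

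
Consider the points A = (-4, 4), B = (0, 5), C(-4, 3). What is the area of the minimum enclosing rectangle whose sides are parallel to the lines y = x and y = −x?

In coordinates u = x + y, v = x − y the rectangle is axis-aligned; the map (x,y)→(u,v) scales areas by 2.
u-values: 0, 5, -1; range = 5 − (-1) = 6.
v-values: -8, -5, -7; range = -5 − (-8) = 3.
Area = (6 × 3) / 2 = 9.

9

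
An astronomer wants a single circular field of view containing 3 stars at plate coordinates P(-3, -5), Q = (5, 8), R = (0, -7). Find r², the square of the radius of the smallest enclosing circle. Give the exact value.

Side lengths²: PQ² = 233, PR² = 13, QR² = 250.
Since QR² = 250 ≥ 233 + 13 = 246, the angle opposite QR is not acute, so the smallest enclosing circle has QR as diameter.
Centre = midpoint of QR = (2.5, 0.5), r² = 250/4 = 62.5.

62.5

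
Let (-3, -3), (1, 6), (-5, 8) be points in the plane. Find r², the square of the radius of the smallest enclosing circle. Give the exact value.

Call the three points A, B, C in the order given.
Side lengths²: AB² = 97, AC² = 125, BC² = 40.
Since AC² = 125 < 97 + 40 = 137, the triangle is acute, so the smallest enclosing circle is the circumcircle.
Circumcentre = (-215/62, 161/62), r² = 60625/1922.

60625/1922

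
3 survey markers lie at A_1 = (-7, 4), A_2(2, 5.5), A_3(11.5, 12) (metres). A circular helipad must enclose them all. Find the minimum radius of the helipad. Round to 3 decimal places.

Side lengths²: A_1A_2² = 83.25, A_1A_3² = 406.25, A_2A_3² = 132.5.
Since A_1A_3² = 406.25 ≥ 132.5 + 83.25 = 215.75, the angle opposite A_1A_3 is not acute, so the smallest enclosing circle has A_1A_3 as diameter.
Centre = midpoint of A_1A_3 = (2.25, 8), r² = 406.25/4 = 101.5625.
r = √(101.5625) ≈ 10.078.

10.078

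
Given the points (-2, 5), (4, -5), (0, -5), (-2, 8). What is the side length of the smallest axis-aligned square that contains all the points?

The bounding box has width 6 and height 13.
An axis-aligned square enclosing the set must have side ≥ max(width, height).
So the minimum side is max(6, 13) = 13.

13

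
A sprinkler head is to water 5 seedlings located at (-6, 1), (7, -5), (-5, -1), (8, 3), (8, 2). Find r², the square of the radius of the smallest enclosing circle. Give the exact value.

13325/242

A smallest enclosing disk is always determined by at most three of the input points on its boundary.
The minimum enclosing circle is determined by three boundary points: (-6, 1), (7, -5), (8, 3).
Their circumcentre is (29/22, -5/22) with r² = 13325/242.
The farthest remaining point (8, 2) is at distance² 12005/242 ≤ 13325/242.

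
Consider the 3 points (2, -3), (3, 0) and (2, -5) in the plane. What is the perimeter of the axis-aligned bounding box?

Width = max x − min x = 3 − 2 = 1.
Height = max y − min y = 0 − (-5) = 5.
Perimeter = 2(1 + 5) = 12.

12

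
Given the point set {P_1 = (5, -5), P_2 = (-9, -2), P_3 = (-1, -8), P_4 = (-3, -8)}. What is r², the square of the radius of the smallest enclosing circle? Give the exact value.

The farthest pair is P_1–P_2 with squared distance 205. The circle on this segment as diameter has centre (-2, -3.5) and r² = 205/4 = 51.25.
Check P_3: distance² to centre = 21.25 ≤ 51.25, so it lies inside.
All remaining points lie in this disk, and no smaller disk contains both endpoints, so this is the minimum enclosing circle.

51.25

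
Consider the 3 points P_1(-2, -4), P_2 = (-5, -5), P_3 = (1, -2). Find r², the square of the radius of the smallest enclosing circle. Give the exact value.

Side lengths²: P_1P_2² = 10, P_1P_3² = 13, P_2P_3² = 45.
Since P_2P_3² = 45 ≥ 13 + 10 = 23, the angle opposite P_2P_3 is not acute, so the smallest enclosing circle has P_2P_3 as diameter.
Centre = midpoint of P_2P_3 = (-2, -3.5), r² = 45/4 = 11.25.

11.25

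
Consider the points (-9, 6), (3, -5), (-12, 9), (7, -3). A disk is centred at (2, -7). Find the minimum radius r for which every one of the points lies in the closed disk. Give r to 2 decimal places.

The required radius is the distance from (2, -7) to the farthest point.
Squared distances: 290, 5, 452, 41.
Maximum is 452, attained at (-12, 9).
r = √452 ≈ 21.26.

21.26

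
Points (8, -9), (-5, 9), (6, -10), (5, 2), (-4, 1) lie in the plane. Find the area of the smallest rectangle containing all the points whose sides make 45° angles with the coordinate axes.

In coordinates u = x + y, v = x − y the rectangle is axis-aligned; the map (x,y)→(u,v) scales areas by 2.
u-values: -1, 4, -4, 7, -3; range = 7 − (-4) = 11.
v-values: 17, -14, 16, 3, -5; range = 17 − (-14) = 31.
Area = (11 × 31) / 2 = 170.5.

170.5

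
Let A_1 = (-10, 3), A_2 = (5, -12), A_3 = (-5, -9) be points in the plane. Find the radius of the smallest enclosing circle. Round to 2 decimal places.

10.61

Side lengths²: A_1A_2² = 450, A_1A_3² = 169, A_2A_3² = 109.
Since A_1A_2² = 450 ≥ 169 + 109 = 278, the angle opposite A_1A_2 is not acute, so the smallest enclosing circle has A_1A_2 as diameter.
Centre = midpoint of A_1A_2 = (-2.5, -4.5), r² = 450/4 = 112.5.
r = √(112.5) ≈ 10.61.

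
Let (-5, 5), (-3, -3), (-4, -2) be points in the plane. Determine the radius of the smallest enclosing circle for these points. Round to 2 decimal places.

Call the three points A, B, C in the order given.
Side lengths²: AB² = 68, AC² = 50, BC² = 2.
Since AB² = 68 ≥ 50 + 2 = 52, the angle opposite AB is not acute, so the smallest enclosing circle has AB as diameter.
Centre = midpoint of AB = (-4, 1), r² = 68/4 = 17.
r = √17 ≈ 4.12.

4.12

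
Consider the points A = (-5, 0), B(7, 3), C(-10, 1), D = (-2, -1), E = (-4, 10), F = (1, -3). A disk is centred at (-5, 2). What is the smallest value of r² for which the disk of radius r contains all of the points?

145

The required radius is the distance from (-5, 2) to the farthest point.
Squared distances: 4, 145, 26, 18, 65, 61.
Maximum is 145, attained at B.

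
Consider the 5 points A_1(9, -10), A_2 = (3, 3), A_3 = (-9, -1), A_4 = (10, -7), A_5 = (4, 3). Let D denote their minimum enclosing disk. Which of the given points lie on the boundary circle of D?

A_1, A_3, A_4

A smallest enclosing disk is always determined by at most three of the input points on its boundary.
The minimum enclosing circle is determined by three boundary points: A_1, A_3, A_4.
Their circumcentre is (1/14, -75/14) with r² = 9925/98.
The farthest remaining point A_5 is at distance² 8357/98 ≤ 9925/98.
The points at distance exactly r from the centre are A_1, A_3, A_4 — 3 points.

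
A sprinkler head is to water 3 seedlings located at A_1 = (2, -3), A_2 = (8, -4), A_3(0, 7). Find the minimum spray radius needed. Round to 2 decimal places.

Side lengths²: A_1A_2² = 37, A_1A_3² = 104, A_2A_3² = 185.
Since A_2A_3² = 185 ≥ 104 + 37 = 141, the angle opposite A_2A_3 is not acute, so the smallest enclosing circle has A_2A_3 as diameter.
Centre = midpoint of A_2A_3 = (4, 1.5), r² = 185/4 = 46.25.
r = √(46.25) ≈ 6.80.

6.80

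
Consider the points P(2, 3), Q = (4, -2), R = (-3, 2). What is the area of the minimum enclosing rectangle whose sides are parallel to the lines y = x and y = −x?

33

In coordinates u = x + y, v = x − y the rectangle is axis-aligned; the map (x,y)→(u,v) scales areas by 2.
u-values: 5, 2, -1; range = 5 − (-1) = 6.
v-values: -1, 6, -5; range = 6 − (-5) = 11.
Area = (6 × 11) / 2 = 33.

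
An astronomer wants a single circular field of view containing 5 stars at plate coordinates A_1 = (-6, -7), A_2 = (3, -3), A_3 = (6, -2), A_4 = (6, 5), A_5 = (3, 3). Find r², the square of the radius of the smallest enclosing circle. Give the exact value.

72

The farthest pair is A_1–A_4 with squared distance 288. The circle on this segment as diameter has centre (0, -1) and r² = 288/4 = 72.
Check A_2: distance² to centre = 13 ≤ 72, so it lies inside.
All remaining points lie in this disk, and no smaller disk contains both endpoints, so this is the minimum enclosing circle.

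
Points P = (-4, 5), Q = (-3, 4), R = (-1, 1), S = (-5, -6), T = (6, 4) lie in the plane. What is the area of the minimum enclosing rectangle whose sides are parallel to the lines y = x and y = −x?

In coordinates u = x + y, v = x − y the rectangle is axis-aligned; the map (x,y)→(u,v) scales areas by 2.
u-values: 1, 1, 0, -11, 10; range = 10 − (-11) = 21.
v-values: -9, -7, -2, 1, 2; range = 2 − (-9) = 11.
Area = (21 × 11) / 2 = 115.5.

115.5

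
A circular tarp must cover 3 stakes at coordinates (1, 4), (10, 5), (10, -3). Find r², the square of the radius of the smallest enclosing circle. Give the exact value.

2665/81

Call the three points A, B, C in the order given.
Side lengths²: AB² = 82, AC² = 130, BC² = 64.
Since AC² = 130 < 82 + 64 = 146, the triangle is acute, so the smallest enclosing circle is the circumcircle.
Circumcentre = (53/9, 1), r² = 2665/81.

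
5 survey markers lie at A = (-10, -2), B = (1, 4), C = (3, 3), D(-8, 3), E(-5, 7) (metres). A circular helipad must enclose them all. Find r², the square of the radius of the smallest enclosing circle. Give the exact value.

48.5

The minimum enclosing circle of a finite set is fixed by two of the points (as a diameter) or three (as a circumcircle).
The farthest pair is A–C with squared distance 194. The circle on this segment as diameter has centre (-3.5, 0.5) and r² = 194/4 = 48.5.
Check B: distance² to centre = 32.5 ≤ 48.5, so it lies inside.
All remaining points lie in this disk, and no smaller disk contains both endpoints, so this is the minimum enclosing circle.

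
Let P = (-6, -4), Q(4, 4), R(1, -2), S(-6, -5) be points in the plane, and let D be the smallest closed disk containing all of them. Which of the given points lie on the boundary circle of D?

Q, S

The minimum enclosing circle of a finite set is fixed by two of the points (as a diameter) or three (as a circumcircle).
The farthest pair is Q–S with squared distance 181. The circle on this segment as diameter has centre (-1, -0.5) and r² = 181/4 = 45.25.
Check P: distance² to centre = 37.25 ≤ 45.25, so it lies inside.
All remaining points lie in this disk, and no smaller disk contains both endpoints, so this is the minimum enclosing circle.
The points at distance exactly r from the centre are Q, S — 2 points.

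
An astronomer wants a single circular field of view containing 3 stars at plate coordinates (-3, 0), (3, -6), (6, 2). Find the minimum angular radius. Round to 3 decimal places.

5.064

Call the three points A, B, C in the order given.
Side lengths²: AB² = 72, AC² = 85, BC² = 73.
Since AC² = 85 < 73 + 72 = 145, the triangle is acute, so the smallest enclosing circle is the circumcircle.
Circumcentre = (43/22, -23/22), r² = 6205/242.
r = √(6205/242) ≈ 5.064.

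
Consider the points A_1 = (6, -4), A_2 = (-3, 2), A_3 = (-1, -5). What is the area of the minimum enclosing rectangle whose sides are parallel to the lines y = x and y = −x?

In coordinates u = x + y, v = x − y the rectangle is axis-aligned; the map (x,y)→(u,v) scales areas by 2.
u-values: 2, -1, -6; range = 2 − (-6) = 8.
v-values: 10, -5, 4; range = 10 − (-5) = 15.
Area = (8 × 15) / 2 = 60.

60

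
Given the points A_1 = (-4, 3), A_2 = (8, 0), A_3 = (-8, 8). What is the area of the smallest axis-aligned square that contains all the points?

The bounding box has width 16 and height 8.
An axis-aligned square enclosing the set must have side ≥ max(width, height).
So the minimum side is max(16, 8) = 16.
Area = 16² = 256.

256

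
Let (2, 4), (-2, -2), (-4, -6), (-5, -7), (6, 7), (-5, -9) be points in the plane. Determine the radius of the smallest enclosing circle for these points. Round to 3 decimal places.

The farthest pair is (6, 7)–(-5, -9) with squared distance 377. The circle on this segment as diameter has centre (0.5, -1) and r² = 377/4 = 94.25.
Check (2, 4): distance² to centre = 27.25 ≤ 94.25, so it lies inside.
All remaining points lie in this disk, and no smaller disk contains both endpoints, so this is the minimum enclosing circle.
r = √(94.25) ≈ 9.708.

9.708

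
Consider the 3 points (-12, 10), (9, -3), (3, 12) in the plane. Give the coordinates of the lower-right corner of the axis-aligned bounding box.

x-range [-12, 9], y-range [-3, 12].
The lower-right corner is (9, -3).

(9, -3)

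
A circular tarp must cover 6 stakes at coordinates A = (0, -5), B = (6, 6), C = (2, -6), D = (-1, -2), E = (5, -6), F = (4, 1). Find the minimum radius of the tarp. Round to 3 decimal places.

6.329

The minimum enclosing circle is determined by three boundary points: A, B, C.
Their circumcentre is (53/14, 1/14) with r² = 3925/98.
The farthest remaining point E is at distance² 3757/98 ≤ 3925/98.
r = √(3925/98) ≈ 6.329.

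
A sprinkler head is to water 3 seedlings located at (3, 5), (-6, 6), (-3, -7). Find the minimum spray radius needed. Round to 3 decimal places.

7.109

Call the three points A, B, C in the order given.
Side lengths²: AB² = 82, AC² = 180, BC² = 178.
Since AC² = 180 < 178 + 82 = 260, the triangle is acute, so the smallest enclosing circle is the circumcircle.
Circumcentre = (-40/19, 1/19), r² = 18245/361.
r = √(18245/361) ≈ 7.109.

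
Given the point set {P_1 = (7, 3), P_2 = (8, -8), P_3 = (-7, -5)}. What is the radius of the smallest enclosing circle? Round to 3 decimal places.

Side lengths²: P_1P_2² = 122, P_1P_3² = 260, P_2P_3² = 234.
Since P_1P_3² = 260 < 234 + 122 = 356, the triangle is acute, so the smallest enclosing circle is the circumcircle.
Circumcentre = (32/27, -83/27), r² = 51545/729.
r = √(51545/729) ≈ 8.409.

8.409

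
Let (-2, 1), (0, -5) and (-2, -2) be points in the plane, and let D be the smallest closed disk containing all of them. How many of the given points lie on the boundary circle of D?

Call the three points A, B, C in the order given.
Side lengths²: AB² = 40, AC² = 9, BC² = 13.
Since AB² = 40 ≥ 13 + 9 = 22, the angle opposite AB is not acute, so the smallest enclosing circle has AB as diameter.
Centre = midpoint of AB = (-1, -2), r² = 40/4 = 10.
The points at distance exactly r from the centre are (-2, 1), (0, -5) — 2 points.

2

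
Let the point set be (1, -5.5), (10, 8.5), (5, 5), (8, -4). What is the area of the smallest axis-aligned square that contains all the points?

196

The bounding box has width 9 and height 14.
An axis-aligned square enclosing the set must have side ≥ max(width, height).
So the minimum side is max(9, 14) = 14.
Area = 14² = 196.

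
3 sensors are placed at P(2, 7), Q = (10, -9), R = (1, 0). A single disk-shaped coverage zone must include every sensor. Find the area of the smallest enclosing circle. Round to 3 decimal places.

Side lengths²: PQ² = 320, PR² = 50, QR² = 162.
Since PQ² = 320 ≥ 162 + 50 = 212, the angle opposite PQ is not acute, so the smallest enclosing circle has PQ as diameter.
Centre = midpoint of PQ = (6, -1), r² = 320/4 = 80.
Area = π·r² = π·80 ≈ 251.327.

251.327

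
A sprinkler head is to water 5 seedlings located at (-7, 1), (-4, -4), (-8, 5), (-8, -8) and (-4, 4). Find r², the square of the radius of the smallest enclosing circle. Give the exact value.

A smallest enclosing disk is always determined by at most three of the input points on its boundary.
The minimum enclosing circle is determined by three boundary points: (-8, 5), (-8, -8), (-4, 4).
Their circumcentre is (-7.5, -1.5) with r² = 42.5.
The farthest remaining point (-4, -4) is at distance² 18.5 ≤ 42.5.

42.5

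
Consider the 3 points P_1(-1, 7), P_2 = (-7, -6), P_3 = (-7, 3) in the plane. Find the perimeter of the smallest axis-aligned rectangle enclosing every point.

Width = max x − min x = -1 − (-7) = 6.
Height = max y − min y = 7 − (-6) = 13.
Perimeter = 2(6 + 13) = 38.

38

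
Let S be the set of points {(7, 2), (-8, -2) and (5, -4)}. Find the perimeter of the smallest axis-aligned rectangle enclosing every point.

Width = max x − min x = 7 − (-8) = 15.
Height = max y − min y = 2 − (-4) = 6.
Perimeter = 2(15 + 6) = 42.

42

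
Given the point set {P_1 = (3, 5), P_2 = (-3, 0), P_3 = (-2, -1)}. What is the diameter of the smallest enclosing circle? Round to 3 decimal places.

Side lengths²: P_1P_2² = 61, P_1P_3² = 61, P_2P_3² = 2.
Since P_1P_3² = 61 < 61 + 2 = 63, the triangle is acute, so the smallest enclosing circle is the circumcircle.
Circumcentre = (5/22, 49/22), r² = 3721/242.
Diameter = 2r = 2√(3721/242) ≈ 7.842.

7.842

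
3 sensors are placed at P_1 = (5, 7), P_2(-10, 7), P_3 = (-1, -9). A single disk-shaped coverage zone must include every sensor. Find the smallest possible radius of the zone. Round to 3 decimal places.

Side lengths²: P_1P_2² = 225, P_1P_3² = 292, P_2P_3² = 337.
Since P_2P_3² = 337 < 292 + 225 = 517, the triangle is acute, so the smallest enclosing circle is the circumcircle.
Circumcentre = (-2.5, 0.6875), r² = 96.09765625.
r = √(96.09765625) ≈ 9.803.

9.803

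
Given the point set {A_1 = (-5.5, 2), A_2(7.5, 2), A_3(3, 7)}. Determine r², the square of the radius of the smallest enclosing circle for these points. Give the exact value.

42.25

Side lengths²: A_1A_2² = 169, A_1A_3² = 97.25, A_2A_3² = 45.25.
Since A_1A_2² = 169 ≥ 97.25 + 45.25 = 142.5, the angle opposite A_1A_2 is not acute, so the smallest enclosing circle has A_1A_2 as diameter.
Centre = midpoint of A_1A_2 = (1, 2), r² = 169/4 = 42.25.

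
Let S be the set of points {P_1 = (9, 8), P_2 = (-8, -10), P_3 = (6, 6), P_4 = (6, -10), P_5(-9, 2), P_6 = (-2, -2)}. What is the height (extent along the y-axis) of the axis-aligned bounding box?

18

max y = 8, min y = -10, so height = 18.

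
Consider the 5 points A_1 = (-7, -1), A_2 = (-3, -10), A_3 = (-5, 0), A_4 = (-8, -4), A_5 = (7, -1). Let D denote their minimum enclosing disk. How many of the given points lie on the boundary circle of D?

3

A smallest enclosing disk is always determined by at most three of the input points on its boundary.
The minimum enclosing circle is determined by three boundary points: A_2, A_4, A_5.
Their circumcentre is (-31/70, -39/14) with r² = 143533/2450.
The farthest remaining point A_1 is at distance² 113153/2450 ≤ 143533/2450.
The points at distance exactly r from the centre are A_2, A_4, A_5 — 3 points.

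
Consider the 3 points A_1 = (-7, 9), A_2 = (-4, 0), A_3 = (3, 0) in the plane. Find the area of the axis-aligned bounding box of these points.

90

x ranges over [-7, 3], width 10.
y ranges over [0, 9], height 9.
Area = 10 × 9 = 90.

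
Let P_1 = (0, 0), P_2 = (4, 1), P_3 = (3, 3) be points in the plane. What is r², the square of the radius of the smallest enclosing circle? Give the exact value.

Side lengths²: P_1P_2² = 17, P_1P_3² = 18, P_2P_3² = 5.
Since P_1P_3² = 18 < 17 + 5 = 22, the triangle is acute, so the smallest enclosing circle is the circumcircle.
Circumcentre = (11/6, 7/6), r² = 85/18.

85/18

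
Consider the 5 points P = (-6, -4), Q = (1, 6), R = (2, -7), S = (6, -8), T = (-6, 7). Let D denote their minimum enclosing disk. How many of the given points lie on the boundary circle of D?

2

The minimum enclosing circle of a finite set is fixed by two of the points (as a diameter) or three (as a circumcircle).
The farthest pair is S–T with squared distance 369. The circle on this segment as diameter has centre (0, -0.5) and r² = 369/4 = 92.25.
Check P: distance² to centre = 48.25 ≤ 92.25, so it lies inside.
All remaining points lie in this disk, and no smaller disk contains both endpoints, so this is the minimum enclosing circle.
The points at distance exactly r from the centre are S, T — 2 points.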